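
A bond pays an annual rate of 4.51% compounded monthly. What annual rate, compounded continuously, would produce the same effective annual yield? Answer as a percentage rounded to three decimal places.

EAR = (1 + 0.0451/12)^12 − 1 = 0.046044.
Equivalent continuous rate: r = ln(1 + 0.046044) = 0.045015 = 4.502%.

4.502%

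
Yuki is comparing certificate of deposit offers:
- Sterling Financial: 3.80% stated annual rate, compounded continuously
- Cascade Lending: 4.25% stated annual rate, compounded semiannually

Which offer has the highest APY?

Sterling Financial: e^0.0380 − 1 = 3.873%
Cascade Lending: (1 + 0.0425/2)^2 − 1 = 4.295%
The highest effective annual rate is Cascade Lending at 4.295%.

Cascade Lending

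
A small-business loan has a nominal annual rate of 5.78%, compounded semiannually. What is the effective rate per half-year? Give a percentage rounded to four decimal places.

2.8900%

With a nominal annual rate compounded semiannually, the periodic rate is the nominal rate divided by 2.
i = 0.0578 / 2 = 0.0289000 = 2.8900%.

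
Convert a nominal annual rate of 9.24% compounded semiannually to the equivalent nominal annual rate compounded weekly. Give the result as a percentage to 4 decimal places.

9.0408%

EAR = (1 + 0.0924/2)^2 − 1 = 0.094534.
Solve (1 + r/52)^52 = 1.094534: r/52 = 1.094534^(1/52) − 1 = 0.001739, so r = 0.090408 = 9.0408%.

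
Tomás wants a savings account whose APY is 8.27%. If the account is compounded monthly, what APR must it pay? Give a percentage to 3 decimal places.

(1 + r/12)^12 − 1 = 0.0827, so 1 + r/12 = 1.0827^(1/12).
r/12 = 0.006643, so r = 0.079722 = 7.972%.

7.972%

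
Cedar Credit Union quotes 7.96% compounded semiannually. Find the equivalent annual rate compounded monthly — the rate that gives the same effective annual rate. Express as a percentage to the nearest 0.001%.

7.831%

EAR = (1 + 0.0796/2)^2 − 1 = 0.081184.
Solve (1 + r/12)^12 = 1.081184: r/12 = 1.081184^(1/12) − 1 = 0.006526, so r = 0.078311 = 7.831%.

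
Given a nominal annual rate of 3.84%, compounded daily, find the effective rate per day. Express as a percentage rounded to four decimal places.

With a nominal annual rate compounded daily, the periodic rate is the nominal rate divided by 365.
i = 0.0384 / 365 = 0.0001052 = 0.0105%.

0.0105%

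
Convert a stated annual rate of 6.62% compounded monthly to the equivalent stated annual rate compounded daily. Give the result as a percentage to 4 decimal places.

6.6024%

EAR = (1 + 0.0662/12)^12 − 1 = 0.068246.
Solve (1 + r/365)^365 = 1.068246: r/365 = 1.068246^(1/365) − 1 = 0.000181, so r = 0.066024 = 6.6024%.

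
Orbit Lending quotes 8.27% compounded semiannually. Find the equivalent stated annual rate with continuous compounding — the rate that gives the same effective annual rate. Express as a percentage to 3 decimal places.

EAR = (1 + 0.0827/2)^2 − 1 = 0.084410.
Equivalent continuous rate: r = ln(1 + 0.084410) = 0.081036 = 8.104%.

8.104%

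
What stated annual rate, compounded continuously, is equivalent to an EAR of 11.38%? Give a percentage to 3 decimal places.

Continuous: nominal r satisfies e^r − 1 = 0.1138.
r = ln(1 + 0.1138) = ln(1.1138) = 0.107778 = 10.778%.

10.778%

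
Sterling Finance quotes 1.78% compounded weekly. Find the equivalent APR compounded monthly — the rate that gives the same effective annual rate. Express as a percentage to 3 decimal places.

EAR = (1 + 0.0178/52)^52 − 1 = 0.017956.
Solve (1 + r/12)^12 = 1.017956: r/12 = 1.017956^(1/12) − 1 = 0.001484, so r = 0.017810 = 1.781%.

1.781%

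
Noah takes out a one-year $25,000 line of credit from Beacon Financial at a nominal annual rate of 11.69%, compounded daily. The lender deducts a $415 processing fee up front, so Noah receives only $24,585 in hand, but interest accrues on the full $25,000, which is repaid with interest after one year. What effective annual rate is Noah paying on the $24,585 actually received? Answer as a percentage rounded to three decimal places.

Amount owed after one year: 25,000 × (1 + 0.1169/365)^365 = 25,000 × 1.123986 = $28,099.65.
Effective rate on net proceeds: 28,099.65 / 24,585 − 1 = 0.142959 = 14.296%.

14.296%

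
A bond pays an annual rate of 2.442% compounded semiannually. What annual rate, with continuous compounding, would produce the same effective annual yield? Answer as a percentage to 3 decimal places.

2.427%

EAR = (1 + 0.02442/2)^2 − 1 = 0.024569.
Equivalent continuous rate: r = ln(1 + 0.024569) = 0.024272 = 2.427%.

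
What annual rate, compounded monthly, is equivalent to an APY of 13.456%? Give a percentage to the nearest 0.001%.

12.691%

(1 + r/12)^12 − 1 = 0.13456, so 1 + r/12 = 1.13456^(1/12).
r/12 = 0.010576, so r = 0.126911 = 12.691%.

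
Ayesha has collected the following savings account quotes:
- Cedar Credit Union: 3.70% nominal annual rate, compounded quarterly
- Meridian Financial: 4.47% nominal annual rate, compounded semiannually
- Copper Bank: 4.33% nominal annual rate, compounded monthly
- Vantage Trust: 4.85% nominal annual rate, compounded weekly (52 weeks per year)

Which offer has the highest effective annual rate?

Cedar Credit Union: (1 + 0.0370/4)^4 − 1 = 3.752%
Meridian Financial: (1 + 0.0447/2)^2 − 1 = 4.520%
Copper Bank: (1 + 0.0433/12)^12 − 1 = 4.417%
Vantage Trust: (1 + 0.0485/52)^52 − 1 = 4.967%
The highest effective annual rate is Vantage Trust at 4.967%.

Vantage Trust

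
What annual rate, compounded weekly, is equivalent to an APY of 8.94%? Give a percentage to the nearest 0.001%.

8.570%

(1 + r/52)^52 − 1 = 0.0894, so 1 + r/52 = 1.0894^(1/52).
r/52 = 0.001648, so r = 0.085698 = 8.570%.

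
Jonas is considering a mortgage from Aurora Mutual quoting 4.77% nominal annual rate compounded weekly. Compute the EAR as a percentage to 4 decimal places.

4.8833%

EAR = (1 + 0.0477/52)^52 − 1.
= 1.048833 − 1 = 4.8833%.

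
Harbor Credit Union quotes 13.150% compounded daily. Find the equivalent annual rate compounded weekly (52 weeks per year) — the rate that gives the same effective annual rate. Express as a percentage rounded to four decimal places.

EAR = (1 + 0.13150/365)^365 − 1 = 0.140511.
Solve (1 + r/52)^52 = 1.140511: r/52 = 1.140511^(1/52) − 1 = 0.002532, so r = 0.131643 = 13.1643%.

13.1643%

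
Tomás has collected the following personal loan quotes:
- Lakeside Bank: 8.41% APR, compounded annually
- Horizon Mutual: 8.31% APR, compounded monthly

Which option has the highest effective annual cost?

Horizon Mutual

Lakeside Bank: compounded annually, EAR = 8.410%
Horizon Mutual: (1 + 0.0831/12)^12 − 1 = 8.634%
The highest effective annual rate is Horizon Mutual at 8.634%.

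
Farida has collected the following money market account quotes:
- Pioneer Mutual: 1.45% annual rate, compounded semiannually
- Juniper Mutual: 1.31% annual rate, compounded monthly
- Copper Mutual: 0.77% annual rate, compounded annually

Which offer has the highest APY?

Pioneer Mutual: (1 + 0.0145/2)^2 − 1 = 1.455%
Juniper Mutual: (1 + 0.0131/12)^12 − 1 = 1.318%
Copper Mutual: compounded annually, EAR = 0.770%
The highest effective annual rate is Pioneer Mutual at 1.455%.

Pioneer Mutual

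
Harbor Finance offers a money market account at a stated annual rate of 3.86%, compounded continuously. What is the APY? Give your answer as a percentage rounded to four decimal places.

3.9355%

With continuous compounding, EAR = e^0.0386 − 1.
e^0.0386 = 1.039355, so EAR = 0.039355 = 3.9355%.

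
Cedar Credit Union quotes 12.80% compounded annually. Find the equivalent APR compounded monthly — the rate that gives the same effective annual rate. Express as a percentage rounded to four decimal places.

Compounded annually, EAR = nominal = 0.128000.
Solve (1 + r/12)^12 = 1.128000: r/12 = 1.128000^(1/12) − 1 = 0.010088, so r = 0.121053 = 12.1053%.

12.1053%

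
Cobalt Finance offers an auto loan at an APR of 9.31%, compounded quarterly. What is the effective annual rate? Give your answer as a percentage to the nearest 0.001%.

EAR = (1 + 0.0931/4)^4 − 1.
= 1.096401 − 1 = 9.640%.

9.640%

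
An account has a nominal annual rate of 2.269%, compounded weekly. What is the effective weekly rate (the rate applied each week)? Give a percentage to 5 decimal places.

0.04363%

With a nominal annual rate compounded weekly, the periodic rate is the nominal rate divided by 52.
i = 0.02269 / 52 = 0.0004363 = 0.04363%.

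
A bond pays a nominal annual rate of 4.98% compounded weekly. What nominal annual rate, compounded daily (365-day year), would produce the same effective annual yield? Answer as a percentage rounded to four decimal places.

4.9780%

EAR = (1 + 0.0498/52)^52 − 1 = 0.051036.
Solve (1 + r/365)^365 = 1.051036: r/365 = 1.051036^(1/365) − 1 = 0.000136, so r = 0.049780 = 4.9780%.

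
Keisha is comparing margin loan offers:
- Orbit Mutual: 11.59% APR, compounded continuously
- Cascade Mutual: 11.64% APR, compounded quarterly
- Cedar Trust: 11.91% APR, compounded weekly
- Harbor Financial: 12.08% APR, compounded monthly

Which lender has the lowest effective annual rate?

Orbit Mutual: e^0.1159 − 1 = 12.288%
Cascade Mutual: (1 + 0.1164/4)^4 − 1 = 12.158%
Cedar Trust: (1 + 0.1191/52)^52 − 1 = 12.633%
Harbor Financial: (1 + 0.1208/12)^12 − 1 = 12.772%
The lowest effective annual rate is Cascade Mutual at 12.158%.

Cascade Mutual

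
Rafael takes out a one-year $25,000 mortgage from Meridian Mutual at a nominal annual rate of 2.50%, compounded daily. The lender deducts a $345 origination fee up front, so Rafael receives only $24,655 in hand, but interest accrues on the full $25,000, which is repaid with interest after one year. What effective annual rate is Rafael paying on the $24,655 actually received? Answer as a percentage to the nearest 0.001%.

3.966%

Amount owed after one year: 25,000 × (1 + 0.0250/365)^365 = 25,000 × 1.025314 = $25,632.86.
Effective rate on net proceeds: 25,632.86 / 24,655 − 1 = 0.039662 = 3.966%.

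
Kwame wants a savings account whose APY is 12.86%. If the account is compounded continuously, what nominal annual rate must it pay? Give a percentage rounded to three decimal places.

Continuous: nominal r satisfies e^r − 1 = 0.1286.
r = ln(1 + 0.1286) = ln(1.1286) = 0.120978 = 12.098%.

12.098%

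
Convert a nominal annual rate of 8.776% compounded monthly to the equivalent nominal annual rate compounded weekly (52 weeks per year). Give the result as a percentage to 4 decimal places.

8.7514%

EAR = (1 + 0.08776/12)^12 − 1 = 0.091377.
Solve (1 + r/52)^52 = 1.091377: r/52 = 1.091377^(1/52) − 1 = 0.001683, so r = 0.087514 = 8.7514%.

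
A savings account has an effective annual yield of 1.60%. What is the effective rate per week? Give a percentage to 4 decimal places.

The per-week rate i satisfies (1 + i)^52 = 1 + 0.0160.
i = 1.0160^(1/52) − 1 = 0.0003053 = 0.0305%.

0.0305%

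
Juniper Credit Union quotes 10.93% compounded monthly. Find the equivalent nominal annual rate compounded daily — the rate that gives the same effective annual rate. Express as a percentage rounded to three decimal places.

EAR = (1 + 0.1093/12)^12 − 1 = 0.114945.
Solve (1 + r/365)^365 = 1.114945: r/365 = 1.114945^(1/365) − 1 = 0.000298, so r = 0.108821 = 10.882%.

10.882%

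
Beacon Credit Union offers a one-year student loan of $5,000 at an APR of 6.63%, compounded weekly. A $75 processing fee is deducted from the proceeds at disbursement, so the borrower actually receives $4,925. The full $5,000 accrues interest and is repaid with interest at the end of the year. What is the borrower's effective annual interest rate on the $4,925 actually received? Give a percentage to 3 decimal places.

Amount owed after one year: 5,000 × (1 + 0.0663/52)^52 = 5,000 × 1.068502 = $5,342.51.
Effective rate on net proceeds: 5,342.51 / 4,925 − 1 = 0.084774 = 8.477%.

8.477%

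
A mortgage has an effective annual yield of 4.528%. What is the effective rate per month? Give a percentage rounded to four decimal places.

The per-month rate i satisfies (1 + i)^12 = 1 + 0.04528.
i = 1.04528^(1/12) − 1 = 0.0036972 = 0.3697%.

0.3697%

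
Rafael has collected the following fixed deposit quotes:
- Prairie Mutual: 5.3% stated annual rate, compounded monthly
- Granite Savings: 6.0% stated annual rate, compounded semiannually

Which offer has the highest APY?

Granite Savings

Prairie Mutual: (1 + 0.053/12)^12 − 1 = 5.431%
Granite Savings: (1 + 0.060/2)^2 − 1 = 6.090%
The highest effective annual rate is Granite Savings at 6.090%.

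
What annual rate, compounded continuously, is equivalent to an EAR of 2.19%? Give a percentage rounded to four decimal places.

Continuous: nominal r satisfies e^r − 1 = 0.0219.
r = ln(1 + 0.0219) = ln(1.0219) = 0.021664 = 2.1664%.

2.1664%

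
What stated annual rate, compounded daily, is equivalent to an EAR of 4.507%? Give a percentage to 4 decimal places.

4.4087%

(1 + r/365)^365 − 1 = 0.04507, so 1 + r/365 = 1.04507^(1/365).
r/365 = 0.000121, so r = 0.044087 = 4.4087%.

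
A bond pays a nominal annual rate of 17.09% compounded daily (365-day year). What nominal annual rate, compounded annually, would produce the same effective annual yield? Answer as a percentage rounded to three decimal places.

EAR = (1 + 0.1709/365)^365 − 1 = 0.186325.
Compounded annually, the equivalent nominal rate is the EAR itself: 18.632%.

18.632%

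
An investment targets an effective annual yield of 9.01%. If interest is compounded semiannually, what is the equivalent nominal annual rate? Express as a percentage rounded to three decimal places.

(1 + r/2)^2 − 1 = 0.0901, so 1 + r/2 = 1.0901^(1/2).
r/2 = 0.044079, so r = 0.088157 = 8.816%.

8.816%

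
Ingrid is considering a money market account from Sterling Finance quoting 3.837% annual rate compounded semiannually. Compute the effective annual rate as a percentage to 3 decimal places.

EAR = (1 + 0.03837/2)^2 − 1.
= 1.038738 − 1 = 3.874%.

3.874%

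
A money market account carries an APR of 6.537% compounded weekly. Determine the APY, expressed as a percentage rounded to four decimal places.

6.7510%

EAR = (1 + 0.06537/52)^52 − 1.
= (1 + 0.001257)^52 − 1 = 1.067510 − 1 = 6.7510%.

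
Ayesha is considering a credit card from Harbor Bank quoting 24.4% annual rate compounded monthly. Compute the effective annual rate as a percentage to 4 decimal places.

27.3224%

EAR = (1 + 0.244/12)^12 − 1.
= (1 + 0.020333)^12 − 1 = 1.273224 − 1 = 27.3224%.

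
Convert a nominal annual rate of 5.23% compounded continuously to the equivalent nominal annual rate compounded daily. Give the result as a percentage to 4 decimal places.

5.2304%

EAR under continuous compounding: e^0.0523 − 1 = 0.053692.
Solve (1 + r/365)^365 = 1.053692: r/365 = 1.053692^(1/365) − 1 = 0.000143, so r = 0.052304 = 5.2304%.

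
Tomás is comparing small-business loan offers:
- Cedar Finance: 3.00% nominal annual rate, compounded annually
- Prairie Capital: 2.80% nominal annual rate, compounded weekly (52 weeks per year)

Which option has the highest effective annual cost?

Cedar Finance

Cedar Finance: compounded annually, EAR = 3.000%
Prairie Capital: (1 + 0.0280/52)^52 − 1 = 2.839%
The highest effective annual rate is Cedar Finance at 3.000%.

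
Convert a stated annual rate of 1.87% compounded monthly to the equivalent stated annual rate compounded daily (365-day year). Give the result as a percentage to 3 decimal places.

1.869%

EAR = (1 + 0.0187/12)^12 − 1 = 0.018861.
Solve (1 + r/365)^365 = 1.018861: r/365 = 1.018861^(1/365) − 1 = 0.000051, so r = 0.018686 = 1.869%.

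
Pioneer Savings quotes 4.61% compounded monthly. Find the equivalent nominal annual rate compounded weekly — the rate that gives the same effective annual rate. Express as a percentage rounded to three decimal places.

EAR = (1 + 0.0461/12)^12 − 1 = 0.047087.
Solve (1 + r/52)^52 = 1.047087: r/52 = 1.047087^(1/52) − 1 = 0.000885, so r = 0.046032 = 4.603%.

4.603%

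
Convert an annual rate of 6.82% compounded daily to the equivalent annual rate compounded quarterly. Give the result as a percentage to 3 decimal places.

6.878%

EAR = (1 + 0.0682/365)^365 − 1 = 0.070573.
Solve (1 + r/4)^4 = 1.070573: r/4 = 1.070573^(1/4) − 1 = 0.017195, so r = 0.068778 = 6.878%.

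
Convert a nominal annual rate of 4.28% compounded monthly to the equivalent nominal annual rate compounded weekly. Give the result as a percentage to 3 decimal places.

EAR = (1 + 0.0428/12)^12 − 1 = 0.043650.
Solve (1 + r/52)^52 = 1.043650: r/52 = 1.043650^(1/52) − 1 = 0.000822, so r = 0.042741 = 4.274%.

4.274%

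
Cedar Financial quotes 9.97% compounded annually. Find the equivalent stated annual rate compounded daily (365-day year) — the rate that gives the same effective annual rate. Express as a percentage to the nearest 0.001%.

Compounded annually, EAR = nominal = 0.099700.
Solve (1 + r/365)^365 = 1.099700: r/365 = 1.099700^(1/365) − 1 = 0.000260, so r = 0.095050 = 9.505%.

9.505%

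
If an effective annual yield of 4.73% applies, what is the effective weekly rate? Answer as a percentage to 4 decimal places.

0.0889%

The per-week rate i satisfies (1 + i)^52 = 1 + 0.0473.
i = 1.0473^(1/52) − 1 = 0.0008892 = 0.0889%.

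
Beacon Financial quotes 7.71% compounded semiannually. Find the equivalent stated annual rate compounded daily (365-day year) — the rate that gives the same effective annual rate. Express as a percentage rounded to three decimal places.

EAR = (1 + 0.0771/2)^2 − 1 = 0.078586.
Solve (1 + r/365)^365 = 1.078586: r/365 = 1.078586^(1/365) − 1 = 0.000207, so r = 0.075659 = 7.566%.

7.566%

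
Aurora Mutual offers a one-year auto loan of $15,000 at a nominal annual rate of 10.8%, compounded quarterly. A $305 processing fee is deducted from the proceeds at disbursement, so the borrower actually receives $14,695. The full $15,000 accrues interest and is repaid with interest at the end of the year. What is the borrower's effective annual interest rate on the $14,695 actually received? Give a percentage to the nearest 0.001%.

13.554%

Amount owed after one year: 15,000 × (1 + 0.108/4)^4 = 15,000 × 1.112453 = $16,686.80.
Effective rate on net proceeds: 16,686.80 / 14,695 − 1 = 0.135543 = 13.554%.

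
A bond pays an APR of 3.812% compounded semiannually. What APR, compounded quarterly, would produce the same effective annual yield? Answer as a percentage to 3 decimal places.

3.794%

EAR = (1 + 0.03812/2)^2 − 1 = 0.038483.
Solve (1 + r/4)^4 = 1.038483: r/4 = 1.038483^(1/4) − 1 = 0.009485, so r = 0.037940 = 3.794%.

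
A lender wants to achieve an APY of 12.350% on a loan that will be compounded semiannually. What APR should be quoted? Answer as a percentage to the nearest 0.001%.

11.991%

(1 + r/2)^2 − 1 = 0.12350, so 1 + r/2 = 1.12350^(1/2).
r/2 = 0.059953, so r = 0.119906 = 11.991%.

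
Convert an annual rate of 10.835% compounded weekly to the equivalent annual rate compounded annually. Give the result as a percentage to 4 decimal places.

EAR = (1 + 0.10835/52)^52 − 1 = 0.114312.
Compounded annually, the equivalent nominal rate is the EAR itself: 11.4312%.

11.4312%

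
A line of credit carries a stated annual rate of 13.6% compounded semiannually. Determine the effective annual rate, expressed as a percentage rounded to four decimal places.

EAR = (1 + 0.136/2)^2 − 1.
= 1.140624 − 1 = 14.0624%.

14.0624%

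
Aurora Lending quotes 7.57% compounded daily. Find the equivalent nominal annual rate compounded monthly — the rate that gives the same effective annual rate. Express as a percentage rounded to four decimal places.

EAR = (1 + 0.0757/365)^365 − 1 = 0.078630.
Solve (1 + r/12)^12 = 1.078630: r/12 = 1.078630^(1/12) − 1 = 0.006328, so r = 0.075931 = 7.5931%.

7.5931%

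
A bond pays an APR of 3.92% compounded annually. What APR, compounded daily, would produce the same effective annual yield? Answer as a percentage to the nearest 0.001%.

Compounded annually, EAR = nominal = 0.039200.
Solve (1 + r/365)^365 = 1.039200: r/365 = 1.039200^(1/365) − 1 = 0.000105, so r = 0.038453 = 3.845%.

3.845%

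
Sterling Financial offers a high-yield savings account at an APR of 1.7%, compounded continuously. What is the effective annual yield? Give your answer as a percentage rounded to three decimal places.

With continuous compounding, EAR = e^0.017 − 1.
e^0.017 = 1.017145, so EAR = 0.017145 = 1.715%.

1.715%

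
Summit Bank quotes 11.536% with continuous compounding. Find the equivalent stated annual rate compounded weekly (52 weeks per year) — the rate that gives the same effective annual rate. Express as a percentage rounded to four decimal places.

11.5488%

EAR under continuous compounding: e^0.11536 − 1 = 0.122277.
Solve (1 + r/52)^52 = 1.122277: r/52 = 1.122277^(1/52) − 1 = 0.002221, so r = 0.115488 = 11.5488%.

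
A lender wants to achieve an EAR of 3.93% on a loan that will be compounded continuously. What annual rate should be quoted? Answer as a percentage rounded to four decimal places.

3.8547%

Continuous: nominal r satisfies e^r − 1 = 0.0393.
r = ln(1 + 0.0393) = ln(1.0393) = 0.038547 = 3.8547%.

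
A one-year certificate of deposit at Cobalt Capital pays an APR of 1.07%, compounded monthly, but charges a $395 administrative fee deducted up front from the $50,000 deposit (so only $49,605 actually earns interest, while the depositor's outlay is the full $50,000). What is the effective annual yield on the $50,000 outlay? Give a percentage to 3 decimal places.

0.277%

Value after one year: 49,605 × (1 + 0.0107/12)^12 = 49,605 × 1.010753 = $50,138.38.
Effective yield on the $50,000 outlay: 50,138.38 / 50,000 − 1 = 0.002768 = 0.277%.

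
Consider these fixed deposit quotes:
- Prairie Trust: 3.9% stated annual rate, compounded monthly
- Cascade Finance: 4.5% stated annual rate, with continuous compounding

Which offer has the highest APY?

Prairie Trust: (1 + 0.039/12)^12 − 1 = 3.970%
Cascade Finance: e^0.045 − 1 = 4.603%
The highest effective annual rate is Cascade Finance at 4.603%.

Cascade Finance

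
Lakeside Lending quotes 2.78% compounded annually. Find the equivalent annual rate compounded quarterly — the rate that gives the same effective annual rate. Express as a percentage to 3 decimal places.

Compounded annually, EAR = nominal = 0.027800.
Solve (1 + r/4)^4 = 1.027800: r/4 = 1.027800^(1/4) − 1 = 0.006879, so r = 0.027515 = 2.751%.

2.751%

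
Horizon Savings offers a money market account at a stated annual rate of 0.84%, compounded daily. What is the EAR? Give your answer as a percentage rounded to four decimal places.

0.8435%

EAR = (1 + 0.0084/365)^365 − 1.
= (1 + 0.000023)^365 − 1 = 1.008435 − 1 = 0.8435%.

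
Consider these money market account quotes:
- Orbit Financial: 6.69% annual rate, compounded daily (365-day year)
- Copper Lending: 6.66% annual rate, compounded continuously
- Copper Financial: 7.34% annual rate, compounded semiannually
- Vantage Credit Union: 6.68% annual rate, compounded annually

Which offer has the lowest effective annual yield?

Vantage Credit Union

Orbit Financial: (1 + 0.0669/365)^365 − 1 = 6.918%
Copper Lending: e^0.0666 − 1 = 6.887%
Copper Financial: (1 + 0.0734/2)^2 − 1 = 7.475%
Vantage Credit Union: compounded annually, EAR = 6.680%
The lowest effective annual rate is Vantage Credit Union at 6.680%.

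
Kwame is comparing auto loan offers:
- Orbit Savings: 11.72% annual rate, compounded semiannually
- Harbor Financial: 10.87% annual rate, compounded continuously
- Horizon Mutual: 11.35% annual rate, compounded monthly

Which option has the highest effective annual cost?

Orbit Savings

Orbit Savings: (1 + 0.1172/2)^2 − 1 = 12.063%
Harbor Financial: e^0.1087 − 1 = 11.483%
Horizon Mutual: (1 + 0.1135/12)^12 − 1 = 11.959%
The highest effective annual rate is Orbit Savings at 12.063%.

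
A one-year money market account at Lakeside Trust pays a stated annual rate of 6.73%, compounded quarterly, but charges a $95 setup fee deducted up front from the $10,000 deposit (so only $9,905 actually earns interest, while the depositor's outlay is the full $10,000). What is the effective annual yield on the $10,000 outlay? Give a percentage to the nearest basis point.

5.89%

Value after one year: 9,905 × (1 + 0.0673/4)^4 = 9,905 × 1.069018 = $10,588.62.
Effective yield on the $10,000 outlay: 10,588.62 / 10,000 − 1 = 0.058862 = 5.89%.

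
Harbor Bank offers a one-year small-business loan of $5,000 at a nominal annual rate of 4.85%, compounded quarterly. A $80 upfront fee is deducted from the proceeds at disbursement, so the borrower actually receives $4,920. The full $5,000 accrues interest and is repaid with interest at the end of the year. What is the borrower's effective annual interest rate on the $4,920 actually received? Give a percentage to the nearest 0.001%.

6.645%

Amount owed after one year: 5,000 × (1 + 0.0485/4)^4 = 5,000 × 1.049389 = $5,246.95.
Effective rate on net proceeds: 5,246.95 / 4,920 − 1 = 0.066452 = 6.645%.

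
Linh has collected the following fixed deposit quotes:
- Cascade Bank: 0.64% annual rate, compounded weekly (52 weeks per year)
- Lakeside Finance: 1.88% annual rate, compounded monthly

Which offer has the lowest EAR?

Cascade Bank

Cascade Bank: (1 + 0.0064/52)^52 − 1 = 0.642%
Lakeside Finance: (1 + 0.0188/12)^12 − 1 = 1.896%
The lowest effective annual rate is Cascade Bank at 0.642%.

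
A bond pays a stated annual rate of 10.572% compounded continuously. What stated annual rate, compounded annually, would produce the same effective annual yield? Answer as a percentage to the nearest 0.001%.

EAR under continuous compounding: e^0.10572 − 1 = 0.111511.
Compounded annually, the equivalent nominal rate is the EAR itself: 11.151%.

11.151%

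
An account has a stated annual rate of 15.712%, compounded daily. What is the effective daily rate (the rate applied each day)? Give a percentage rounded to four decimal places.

0.0430%

With a nominal annual rate compounded daily, the periodic rate is the nominal rate divided by 365.
i = 0.15712 / 365 = 0.0004305 = 0.0430%.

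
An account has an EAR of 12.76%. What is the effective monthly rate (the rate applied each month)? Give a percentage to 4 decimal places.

1.0058%

The per-month rate i satisfies (1 + i)^12 = 1 + 0.1276.
i = 1.1276^(1/12) − 1 = 0.0100579 = 1.0058%.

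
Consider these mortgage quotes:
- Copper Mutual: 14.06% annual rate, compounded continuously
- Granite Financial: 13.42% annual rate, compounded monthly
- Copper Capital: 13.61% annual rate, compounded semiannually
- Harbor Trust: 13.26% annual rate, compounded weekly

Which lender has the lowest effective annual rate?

Copper Capital

Copper Mutual: e^0.1406 − 1 = 15.096%
Granite Financial: (1 + 0.1342/12)^12 − 1 = 14.277%
Copper Capital: (1 + 0.1361/2)^2 − 1 = 14.073%
Harbor Trust: (1 + 0.1326/52)^52 − 1 = 14.160%
The lowest effective annual rate is Copper Capital at 14.073%.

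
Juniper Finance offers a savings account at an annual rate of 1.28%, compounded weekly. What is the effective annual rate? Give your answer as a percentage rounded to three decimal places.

1.288%

EAR = (1 + 0.0128/52)^52 − 1.
= (1 + 0.000246)^52 − 1 = 1.012881 − 1 = 1.288%.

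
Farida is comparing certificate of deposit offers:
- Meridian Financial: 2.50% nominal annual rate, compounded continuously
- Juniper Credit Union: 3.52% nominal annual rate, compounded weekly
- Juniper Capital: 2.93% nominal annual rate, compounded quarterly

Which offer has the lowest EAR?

Meridian Financial

Meridian Financial: e^0.0250 − 1 = 2.532%
Juniper Credit Union: (1 + 0.0352/52)^52 − 1 = 3.581%
Juniper Capital: (1 + 0.0293/4)^4 − 1 = 2.962%
The lowest effective annual rate is Meridian Financial at 2.532%.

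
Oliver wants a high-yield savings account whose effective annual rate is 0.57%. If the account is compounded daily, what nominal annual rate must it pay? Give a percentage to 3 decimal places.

(1 + r/365)^365 − 1 = 0.0057, so 1 + r/365 = 1.0057^(1/365).
r/365 = 0.000016, so r = 0.005684 = 0.568%.

0.568%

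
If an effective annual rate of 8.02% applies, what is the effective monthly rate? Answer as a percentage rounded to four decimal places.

0.6450%

The per-month rate i satisfies (1 + i)^12 = 1 + 0.0802.
i = 1.0802^(1/12) − 1 = 0.0064496 = 0.6450%.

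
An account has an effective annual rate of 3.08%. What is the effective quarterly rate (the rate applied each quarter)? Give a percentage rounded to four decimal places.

The per-quarter rate i satisfies (1 + i)^4 = 1 + 0.0308.
i = 1.0308^(1/4) − 1 = 0.0076126 = 0.7613%.

0.7613%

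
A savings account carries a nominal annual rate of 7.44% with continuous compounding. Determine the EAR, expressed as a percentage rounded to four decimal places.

With continuous compounding, EAR = e^0.0744 − 1.
e^0.0744 = 1.077238, so EAR = 0.077238 = 7.7238%.

7.7238%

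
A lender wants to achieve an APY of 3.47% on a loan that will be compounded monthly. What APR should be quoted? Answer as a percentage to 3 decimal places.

3.416%

(1 + r/12)^12 − 1 = 0.0347, so 1 + r/12 = 1.0347^(1/12).
r/12 = 0.002847, so r = 0.034160 = 3.416%.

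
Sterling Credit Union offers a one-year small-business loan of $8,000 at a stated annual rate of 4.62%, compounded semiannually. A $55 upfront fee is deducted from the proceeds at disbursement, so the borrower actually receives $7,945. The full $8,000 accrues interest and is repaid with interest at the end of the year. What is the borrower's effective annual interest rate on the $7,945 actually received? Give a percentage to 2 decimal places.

5.40%

Amount owed after one year: 8,000 × (1 + 0.0462/2)^2 = 8,000 × 1.046734 = $8,373.87.
Effective rate on net proceeds: 8,373.87 / 7,945 − 1 = 0.053980 = 5.40%.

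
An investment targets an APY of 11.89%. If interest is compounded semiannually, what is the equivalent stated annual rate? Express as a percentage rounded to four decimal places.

(1 + r/2)^2 − 1 = 0.1189, so 1 + r/2 = 1.1189^(1/2).
r/2 = 0.057781, so r = 0.115561 = 11.5561%.

11.5561%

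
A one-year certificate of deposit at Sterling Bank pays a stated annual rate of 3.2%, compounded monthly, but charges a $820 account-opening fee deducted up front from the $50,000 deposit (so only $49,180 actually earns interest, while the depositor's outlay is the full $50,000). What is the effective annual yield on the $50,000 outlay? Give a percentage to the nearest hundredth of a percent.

Value after one year: 49,180 × (1 + 0.032/12)^12 = 49,180 × 1.032474 = $50,777.05.
Effective yield on the $50,000 outlay: 50,777.05 / 50,000 − 1 = 0.015541 = 1.55%.

1.55%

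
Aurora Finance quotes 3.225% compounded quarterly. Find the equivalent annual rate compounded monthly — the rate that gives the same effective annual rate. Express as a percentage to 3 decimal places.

EAR = (1 + 0.03225/4)^4 − 1 = 0.032642.
Solve (1 + r/12)^12 = 1.032642: r/12 = 1.032642^(1/12) − 1 = 0.002680, so r = 0.032164 = 3.216%.

3.216%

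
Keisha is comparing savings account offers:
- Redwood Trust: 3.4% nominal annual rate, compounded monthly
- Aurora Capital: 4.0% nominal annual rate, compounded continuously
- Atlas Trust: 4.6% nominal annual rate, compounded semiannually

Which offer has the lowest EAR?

Redwood Trust: (1 + 0.034/12)^12 − 1 = 3.453%
Aurora Capital: e^0.040 − 1 = 4.081%
Atlas Trust: (1 + 0.046/2)^2 − 1 = 4.653%
The lowest effective annual rate is Redwood Trust at 3.453%.

Redwood Trust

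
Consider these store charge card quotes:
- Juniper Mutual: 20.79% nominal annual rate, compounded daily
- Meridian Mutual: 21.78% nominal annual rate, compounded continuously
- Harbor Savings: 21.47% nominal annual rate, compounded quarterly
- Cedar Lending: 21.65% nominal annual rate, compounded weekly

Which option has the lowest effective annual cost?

Juniper Mutual

Juniper Mutual: (1 + 0.2079/365)^365 − 1 = 23.102%
Meridian Mutual: e^0.2178 − 1 = 24.334%
Harbor Savings: (1 + 0.2147/4)^4 − 1 = 23.261%
Cedar Lending: (1 + 0.2165/52)^52 − 1 = 24.117%
The lowest effective annual rate is Juniper Mutual at 23.102%.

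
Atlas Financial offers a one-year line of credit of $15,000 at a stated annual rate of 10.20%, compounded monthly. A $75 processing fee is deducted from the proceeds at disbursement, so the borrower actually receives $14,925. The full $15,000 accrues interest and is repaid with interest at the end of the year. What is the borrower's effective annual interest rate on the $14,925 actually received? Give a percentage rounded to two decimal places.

11.25%

Amount owed after one year: 15,000 × (1 + 0.1020/12)^12 = 15,000 × 1.106906 = $16,603.59.
Effective rate on net proceeds: 16,603.59 / 14,925 − 1 = 0.112469 = 11.25%.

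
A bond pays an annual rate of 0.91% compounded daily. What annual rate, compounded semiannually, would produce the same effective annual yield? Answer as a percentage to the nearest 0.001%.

EAR = (1 + 0.0091/365)^365 − 1 = 0.009141.
Solve (1 + r/2)^2 = 1.009141: r/2 = 1.009141^(1/2) − 1 = 0.004560, so r = 0.009121 = 0.912%.

0.912%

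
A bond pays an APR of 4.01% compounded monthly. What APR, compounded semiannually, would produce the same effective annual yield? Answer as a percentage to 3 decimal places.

EAR = (1 + 0.0401/12)^12 − 1 = 0.040845.
Solve (1 + r/2)^2 = 1.040845: r/2 = 1.040845^(1/2) − 1 = 0.020218, so r = 0.040436 = 4.044%.

4.044%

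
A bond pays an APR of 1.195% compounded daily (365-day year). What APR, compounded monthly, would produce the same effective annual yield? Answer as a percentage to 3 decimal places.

1.196%

EAR = (1 + 0.01195/365)^365 − 1 = 0.012021.
Solve (1 + r/12)^12 = 1.012021: r/12 = 1.012021^(1/12) − 1 = 0.000996, so r = 0.011956 = 1.196%.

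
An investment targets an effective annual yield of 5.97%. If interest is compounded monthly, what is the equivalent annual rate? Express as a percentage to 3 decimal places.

(1 + r/12)^12 − 1 = 0.0597, so 1 + r/12 = 1.0597^(1/12).
r/12 = 0.004844, so r = 0.058126 = 5.813%.

5.813%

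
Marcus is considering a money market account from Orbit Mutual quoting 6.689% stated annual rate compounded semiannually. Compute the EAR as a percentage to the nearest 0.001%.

6.801%

EAR = (1 + 0.06689/2)^2 − 1.
= 1.068009 − 1 = 6.801%.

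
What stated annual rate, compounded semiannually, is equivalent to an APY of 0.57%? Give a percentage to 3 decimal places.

(1 + r/2)^2 − 1 = 0.0057, so 1 + r/2 = 1.0057^(1/2).
r/2 = 0.002846, so r = 0.005692 = 0.569%.

0.569%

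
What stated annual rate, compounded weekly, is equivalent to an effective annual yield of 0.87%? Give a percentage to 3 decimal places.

0.866%

(1 + r/52)^52 − 1 = 0.0087, so 1 + r/52 = 1.0087^(1/52).
r/52 = 0.000167, so r = 0.008663 = 0.866%.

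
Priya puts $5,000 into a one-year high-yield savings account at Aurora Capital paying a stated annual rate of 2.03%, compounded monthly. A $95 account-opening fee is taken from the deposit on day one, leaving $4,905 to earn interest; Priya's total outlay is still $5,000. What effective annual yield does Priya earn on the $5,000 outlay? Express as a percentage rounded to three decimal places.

0.110%

Value after one year: 4,905 × (1 + 0.0203/12)^12 = 4,905 × 1.020490 = $5,005.50.
Effective yield on the $5,000 outlay: 5,005.50 / 5,000 − 1 = 0.001101 = 0.110%.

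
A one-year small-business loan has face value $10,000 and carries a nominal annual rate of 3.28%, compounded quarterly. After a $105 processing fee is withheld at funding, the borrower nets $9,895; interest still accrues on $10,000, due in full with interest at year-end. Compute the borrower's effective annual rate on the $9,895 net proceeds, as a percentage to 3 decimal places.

4.417%

Amount owed after one year: 10,000 × (1 + 0.0328/4)^4 = 10,000 × 1.033206 = $10,332.06.
Effective rate on net proceeds: 10,332.06 / 9,895 − 1 = 0.044169 = 4.417%.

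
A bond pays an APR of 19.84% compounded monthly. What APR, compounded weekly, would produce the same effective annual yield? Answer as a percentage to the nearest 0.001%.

EAR = (1 + 0.1984/12)^12 − 1 = 0.217473.
Solve (1 + r/52)^52 = 1.217473: r/52 = 1.217473^(1/52) − 1 = 0.003791, so r = 0.197151 = 19.715%.

19.715%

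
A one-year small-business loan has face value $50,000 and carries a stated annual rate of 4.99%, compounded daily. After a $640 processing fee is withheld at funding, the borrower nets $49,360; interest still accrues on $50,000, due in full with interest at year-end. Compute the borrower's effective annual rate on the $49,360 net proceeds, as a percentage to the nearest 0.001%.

Amount owed after one year: 50,000 × (1 + 0.0499/365)^365 = 50,000 × 1.051162 = $52,558.12.
Effective rate on net proceeds: 52,558.12 / 49,360 − 1 = 0.064792 = 6.479%.

6.479%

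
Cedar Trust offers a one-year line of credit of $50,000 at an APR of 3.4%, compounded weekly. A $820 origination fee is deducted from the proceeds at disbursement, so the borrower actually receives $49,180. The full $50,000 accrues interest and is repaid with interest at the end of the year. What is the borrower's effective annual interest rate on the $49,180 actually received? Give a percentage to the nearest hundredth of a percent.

5.18%

Amount owed after one year: 50,000 × (1 + 0.034/52)^52 = 50,000 × 1.034573 = $51,728.66.
Effective rate on net proceeds: 51,728.66 / 49,180 − 1 = 0.051823 = 5.18%.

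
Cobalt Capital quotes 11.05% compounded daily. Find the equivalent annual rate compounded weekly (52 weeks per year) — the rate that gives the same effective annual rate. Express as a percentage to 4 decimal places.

EAR = (1 + 0.1105/365)^365 − 1 = 0.116818.
Solve (1 + r/52)^52 = 1.116818: r/52 = 1.116818^(1/52) − 1 = 0.002127, so r = 0.110601 = 11.0601%.

11.0601%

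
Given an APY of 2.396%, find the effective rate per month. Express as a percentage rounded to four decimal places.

The per-month rate i satisfies (1 + i)^12 = 1 + 0.02396.
i = 1.02396^(1/12) − 1 = 0.0019751 = 0.1975%.

0.1975%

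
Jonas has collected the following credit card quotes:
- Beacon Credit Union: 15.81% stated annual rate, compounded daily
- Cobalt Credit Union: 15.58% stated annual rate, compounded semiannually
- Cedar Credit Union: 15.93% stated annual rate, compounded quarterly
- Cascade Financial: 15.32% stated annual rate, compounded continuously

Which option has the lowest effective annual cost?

Beacon Credit Union: (1 + 0.1581/365)^365 − 1 = 17.124%
Cobalt Credit Union: (1 + 0.1558/2)^2 − 1 = 16.187%
Cedar Credit Union: (1 + 0.1593/4)^4 − 1 = 16.907%
Cascade Financial: e^0.1532 − 1 = 16.556%
The lowest effective annual rate is Cobalt Credit Union at 16.187%.

Cobalt Credit Union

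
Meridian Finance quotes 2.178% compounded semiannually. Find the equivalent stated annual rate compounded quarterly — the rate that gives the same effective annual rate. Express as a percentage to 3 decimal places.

EAR = (1 + 0.02178/2)^2 − 1 = 0.021899.
Solve (1 + r/4)^4 = 1.021899: r/4 = 1.021899^(1/4) − 1 = 0.005430, so r = 0.021721 = 2.172%.

2.172%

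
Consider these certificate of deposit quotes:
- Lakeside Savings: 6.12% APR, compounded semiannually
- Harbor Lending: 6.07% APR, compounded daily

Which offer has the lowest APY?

Lakeside Savings: (1 + 0.0612/2)^2 − 1 = 6.214%
Harbor Lending: (1 + 0.0607/365)^365 − 1 = 6.257%
The lowest effective annual rate is Lakeside Savings at 6.214%.

Lakeside Savings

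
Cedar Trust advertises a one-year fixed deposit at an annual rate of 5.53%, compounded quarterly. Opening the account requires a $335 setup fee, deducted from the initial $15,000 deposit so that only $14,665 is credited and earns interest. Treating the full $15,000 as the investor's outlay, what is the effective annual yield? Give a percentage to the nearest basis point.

3.29%

Value after one year: 14,665 × (1 + 0.0553/4)^4 = 14,665 × 1.056457 = $15,492.95.
Effective yield on the $15,000 outlay: 15,492.95 / 15,000 − 1 = 0.032863 = 3.29%.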